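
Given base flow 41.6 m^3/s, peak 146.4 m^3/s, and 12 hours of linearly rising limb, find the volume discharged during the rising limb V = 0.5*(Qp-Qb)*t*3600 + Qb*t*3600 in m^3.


V = 0.5*(146.4 - 41.6)*12*3600 + 41.6*12*3600 = 4.0608e+06 m^3


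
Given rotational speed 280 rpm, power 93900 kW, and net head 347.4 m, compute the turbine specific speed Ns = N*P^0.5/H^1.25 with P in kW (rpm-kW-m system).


Ns = 280 * 93900^0.5 / 347.4^1.25 = 57.2076


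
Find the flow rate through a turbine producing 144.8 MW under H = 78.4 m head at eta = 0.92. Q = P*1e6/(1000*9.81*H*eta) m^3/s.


Q = 144.8 * 1e6 / (1000 * 9.81 * 78.4 * 0.92) = 204.6424 m^3/s


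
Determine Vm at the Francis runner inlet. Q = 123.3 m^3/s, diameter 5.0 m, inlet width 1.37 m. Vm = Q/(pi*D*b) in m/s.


Vm = 123.3 / (pi * 5.0 * 1.37) = 5.7296 m/s


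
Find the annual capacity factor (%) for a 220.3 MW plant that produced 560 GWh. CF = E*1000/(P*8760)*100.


CF = 560 * 1000 / (220.3 * 8760) * 100 = 29.0181 %


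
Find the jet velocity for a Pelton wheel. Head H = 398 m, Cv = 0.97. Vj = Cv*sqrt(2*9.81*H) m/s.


Vj = 0.97 * sqrt(2*9.81*398) = 85.7162 m/s


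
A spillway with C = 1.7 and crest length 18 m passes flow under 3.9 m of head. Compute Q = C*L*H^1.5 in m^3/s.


Q = 1.7 * 18 * 3.9^1.5 = 235.6776 m^3/s


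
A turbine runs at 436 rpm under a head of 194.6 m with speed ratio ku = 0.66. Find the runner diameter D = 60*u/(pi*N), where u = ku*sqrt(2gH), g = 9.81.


u = 0.66 * sqrt(2*9.81*194.6) = 40.7817 m/s
D = 60 * 40.7817 / (pi * 436) = 1.7864 m


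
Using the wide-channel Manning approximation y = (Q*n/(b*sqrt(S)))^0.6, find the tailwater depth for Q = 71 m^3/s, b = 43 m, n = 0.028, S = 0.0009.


y = (71 * 0.028 / (43 * 0.0009^0.5))^0.6 = 1.2963 m


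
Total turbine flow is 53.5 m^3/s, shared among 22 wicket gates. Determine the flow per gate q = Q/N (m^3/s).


q = 53.5 / 22 = 2.4318 m^3/s


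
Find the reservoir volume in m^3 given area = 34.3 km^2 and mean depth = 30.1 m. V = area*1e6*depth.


V = 34.3 * 1e6 * 30.1 = 1.0324e+09 m^3


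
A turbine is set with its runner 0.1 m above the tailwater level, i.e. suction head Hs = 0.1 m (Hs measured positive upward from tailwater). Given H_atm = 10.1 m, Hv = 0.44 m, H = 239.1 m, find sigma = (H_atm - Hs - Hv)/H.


sigma = (10.1 - 0.1 - 0.44) / 239.1 = 0.0400


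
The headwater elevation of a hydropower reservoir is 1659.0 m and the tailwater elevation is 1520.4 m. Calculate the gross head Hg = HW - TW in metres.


Hg = 1659.0 - 1520.4 = 138.6000 m


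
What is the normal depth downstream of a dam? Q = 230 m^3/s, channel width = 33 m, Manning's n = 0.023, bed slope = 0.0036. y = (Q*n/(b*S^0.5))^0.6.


y = (230 * 0.023 / (33 * 0.0036^0.5))^0.6 = 1.8033 m


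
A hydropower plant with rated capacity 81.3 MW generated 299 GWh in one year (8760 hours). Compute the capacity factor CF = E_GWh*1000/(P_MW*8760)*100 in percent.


CF = 299 * 1000 / (81.3 * 8760) * 100 = 41.9833 %


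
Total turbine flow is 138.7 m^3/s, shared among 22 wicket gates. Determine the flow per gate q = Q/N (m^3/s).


q = 138.7 / 22 = 6.3045 m^3/s


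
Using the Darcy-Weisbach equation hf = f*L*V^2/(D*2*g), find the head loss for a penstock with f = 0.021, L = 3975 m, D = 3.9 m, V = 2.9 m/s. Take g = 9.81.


hf = 0.021 * 3975 * 2.9^2 / (3.9 * 2 * 9.81) = 9.1746 m


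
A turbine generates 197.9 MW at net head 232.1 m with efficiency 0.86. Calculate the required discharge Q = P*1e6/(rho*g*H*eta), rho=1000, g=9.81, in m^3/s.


Q = 197.9 * 1e6 / (1000 * 9.81 * 232.1 * 0.86) = 101.0656 m^3/s


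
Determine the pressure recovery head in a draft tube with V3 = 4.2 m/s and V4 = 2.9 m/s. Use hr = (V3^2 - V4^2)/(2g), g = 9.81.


hr = (4.2^2 - 2.9^2) / (2*9.81) = 0.4704 m


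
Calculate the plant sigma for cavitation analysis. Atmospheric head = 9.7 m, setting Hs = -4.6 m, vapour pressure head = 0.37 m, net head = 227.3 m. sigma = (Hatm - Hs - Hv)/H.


sigma = (9.7 - (-4.6) - 0.37) / 227.3 = 0.0613


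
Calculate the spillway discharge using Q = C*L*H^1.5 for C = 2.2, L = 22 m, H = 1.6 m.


Q = 2.2 * 22 * 1.6^1.5 = 97.9547 m^3/s


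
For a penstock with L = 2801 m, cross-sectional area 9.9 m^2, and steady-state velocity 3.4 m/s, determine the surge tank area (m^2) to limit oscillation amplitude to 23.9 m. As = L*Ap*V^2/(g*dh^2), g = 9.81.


As = 2801 * 9.9 * 3.4^2 / (9.81 * 23.9^2) = 57.2060 m^2


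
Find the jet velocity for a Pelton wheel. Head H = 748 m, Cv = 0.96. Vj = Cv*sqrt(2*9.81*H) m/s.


Vj = 0.96 * sqrt(2*9.81*748) = 116.2978 m/s


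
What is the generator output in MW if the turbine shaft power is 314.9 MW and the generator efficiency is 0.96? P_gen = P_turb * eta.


P_gen = 314.9 * 0.96 = 302.3040 MW


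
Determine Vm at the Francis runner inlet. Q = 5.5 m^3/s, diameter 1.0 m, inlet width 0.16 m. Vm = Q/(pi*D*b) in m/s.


Vm = 5.5 / (pi * 1.0 * 0.16) = 10.9419 m/s


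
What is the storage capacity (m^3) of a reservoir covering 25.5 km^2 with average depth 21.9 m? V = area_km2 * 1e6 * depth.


V = 25.5 * 1e6 * 21.9 = 5.5845e+08 m^3


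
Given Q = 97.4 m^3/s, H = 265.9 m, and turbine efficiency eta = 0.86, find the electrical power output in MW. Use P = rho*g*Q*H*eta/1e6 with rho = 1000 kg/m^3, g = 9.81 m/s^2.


P = 1000 * 9.81 * 97.4 * 265.9 * 0.86 / 1e6 = 218.4966 MW


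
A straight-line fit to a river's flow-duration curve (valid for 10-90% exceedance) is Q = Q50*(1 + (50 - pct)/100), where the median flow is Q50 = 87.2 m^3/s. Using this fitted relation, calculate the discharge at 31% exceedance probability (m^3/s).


Q = 87.2 * (1 + (50 - 31)/100) = 103.7680 m^3/s


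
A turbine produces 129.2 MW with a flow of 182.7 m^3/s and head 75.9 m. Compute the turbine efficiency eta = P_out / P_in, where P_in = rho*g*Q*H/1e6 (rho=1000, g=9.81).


P_in = 1000 * 9.81 * 182.7 * 75.9 / 1e6 = 136.0346 MW
eta = 129.2 / 136.0346 = 0.9498


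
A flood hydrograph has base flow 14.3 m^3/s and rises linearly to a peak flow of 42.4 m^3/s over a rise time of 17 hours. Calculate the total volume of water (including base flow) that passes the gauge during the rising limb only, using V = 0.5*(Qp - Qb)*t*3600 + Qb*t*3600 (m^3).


V = 0.5*(42.4 - 14.3)*17*3600 + 14.3*17*3600 = 1.7350e+06 m^3


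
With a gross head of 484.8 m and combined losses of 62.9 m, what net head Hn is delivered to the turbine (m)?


Hn = 484.8 - 62.9 = 421.9000 m


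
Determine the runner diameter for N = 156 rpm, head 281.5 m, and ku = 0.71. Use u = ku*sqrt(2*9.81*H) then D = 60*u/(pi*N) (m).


u = 0.71 * sqrt(2*9.81*281.5) = 52.7651 m/s
D = 60 * 52.7651 / (pi * 156) = 6.4599 m


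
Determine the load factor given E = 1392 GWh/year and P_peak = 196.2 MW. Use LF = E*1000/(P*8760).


LF = 1392 * 1000 / (196.2 * 8760) = 0.8099


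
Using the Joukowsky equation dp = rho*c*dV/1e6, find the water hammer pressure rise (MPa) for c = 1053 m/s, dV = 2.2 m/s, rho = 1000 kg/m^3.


dp = 1000 * 1053 * 2.2 / 1e6 = 2.3166 MPa


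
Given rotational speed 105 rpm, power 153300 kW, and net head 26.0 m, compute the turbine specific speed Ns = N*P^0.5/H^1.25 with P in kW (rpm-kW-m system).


Ns = 105 * 153300^0.5 / 26.0^1.25 = 700.2348


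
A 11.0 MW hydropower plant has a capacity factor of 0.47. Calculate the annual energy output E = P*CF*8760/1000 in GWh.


E = 11.0 * 0.47 * 8760 / 1000 = 45.2892 GWh


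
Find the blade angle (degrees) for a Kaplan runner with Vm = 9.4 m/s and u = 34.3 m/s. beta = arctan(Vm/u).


beta = arctan(9.4 / 34.3) = 15.3258 degrees


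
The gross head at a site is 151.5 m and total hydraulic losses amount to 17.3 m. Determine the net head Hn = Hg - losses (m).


Hn = 151.5 - 17.3 = 134.2000 m


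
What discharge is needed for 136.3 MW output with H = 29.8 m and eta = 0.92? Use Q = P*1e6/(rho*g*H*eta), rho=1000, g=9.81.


Q = 136.3 * 1e6 / (1000 * 9.81 * 29.8 * 0.92) = 506.7838 m^3/s


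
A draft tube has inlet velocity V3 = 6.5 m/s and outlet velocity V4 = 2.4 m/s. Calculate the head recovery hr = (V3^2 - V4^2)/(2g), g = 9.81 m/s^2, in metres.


hr = (6.5^2 - 2.4^2) / (2*9.81) = 1.8598 m


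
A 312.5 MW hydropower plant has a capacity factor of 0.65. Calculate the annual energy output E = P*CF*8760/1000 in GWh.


E = 312.5 * 0.65 * 8760 / 1000 = 1779.3750 GWh


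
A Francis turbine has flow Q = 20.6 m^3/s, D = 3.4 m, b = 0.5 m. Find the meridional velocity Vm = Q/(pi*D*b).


Vm = 20.6 / (pi * 3.4 * 0.5) = 3.8572 m/s


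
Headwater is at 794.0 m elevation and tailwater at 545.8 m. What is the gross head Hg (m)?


Hg = 794.0 - 545.8 = 248.2000 m


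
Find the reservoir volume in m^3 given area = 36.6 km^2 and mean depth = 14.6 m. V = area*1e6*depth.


V = 36.6 * 1e6 * 14.6 = 5.3436e+08 m^3


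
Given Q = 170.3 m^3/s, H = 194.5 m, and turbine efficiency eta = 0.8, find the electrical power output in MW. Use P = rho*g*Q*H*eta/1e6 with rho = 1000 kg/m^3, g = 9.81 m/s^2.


P = 1000 * 9.81 * 170.3 * 194.5 * 0.8 / 1e6 = 259.9521 MW


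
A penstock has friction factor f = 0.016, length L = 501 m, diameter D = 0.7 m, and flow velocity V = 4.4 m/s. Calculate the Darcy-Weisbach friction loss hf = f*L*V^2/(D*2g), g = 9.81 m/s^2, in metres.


hf = 0.016 * 501 * 4.4^2 / (0.7 * 2 * 9.81) = 11.2997 m


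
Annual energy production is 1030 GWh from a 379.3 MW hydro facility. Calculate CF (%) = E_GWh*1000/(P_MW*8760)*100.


CF = 1030 * 1000 / (379.3 * 8760) * 100 = 30.9992 %


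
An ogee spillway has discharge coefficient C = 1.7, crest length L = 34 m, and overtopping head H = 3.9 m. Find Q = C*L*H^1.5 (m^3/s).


Q = 1.7 * 34 * 3.9^1.5 = 445.1688 m^3/s


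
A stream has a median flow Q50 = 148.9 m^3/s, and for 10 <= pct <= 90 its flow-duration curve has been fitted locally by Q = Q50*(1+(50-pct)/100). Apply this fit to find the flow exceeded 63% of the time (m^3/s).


Q = 148.9 * (1 + (50 - 63)/100) = 129.5430 m^3/s


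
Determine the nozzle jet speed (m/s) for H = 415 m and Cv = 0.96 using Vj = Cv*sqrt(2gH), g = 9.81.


Vj = 0.96 * sqrt(2*9.81*415) = 86.6253 m/s


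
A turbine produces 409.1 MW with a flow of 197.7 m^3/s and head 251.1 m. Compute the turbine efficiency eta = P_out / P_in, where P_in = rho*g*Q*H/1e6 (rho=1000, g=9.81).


P_in = 1000 * 9.81 * 197.7 * 251.1 / 1e6 = 486.9926 MW
eta = 409.1 / 486.9926 = 0.8401


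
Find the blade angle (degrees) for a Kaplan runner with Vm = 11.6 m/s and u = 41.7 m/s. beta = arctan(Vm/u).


beta = arctan(11.6 / 41.7) = 15.5454 degrees


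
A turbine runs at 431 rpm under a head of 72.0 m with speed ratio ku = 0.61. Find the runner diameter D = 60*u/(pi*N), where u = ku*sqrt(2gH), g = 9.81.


u = 0.61 * sqrt(2*9.81*72.0) = 22.9269 m/s
D = 60 * 22.9269 / (pi * 431) = 1.0159 m


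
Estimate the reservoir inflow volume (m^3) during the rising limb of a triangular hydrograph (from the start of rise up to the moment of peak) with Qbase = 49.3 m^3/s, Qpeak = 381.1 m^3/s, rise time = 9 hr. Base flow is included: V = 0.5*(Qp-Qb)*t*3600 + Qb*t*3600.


V = 0.5*(381.1 - 49.3)*9*3600 + 49.3*9*3600 = 6.9725e+06 m^3


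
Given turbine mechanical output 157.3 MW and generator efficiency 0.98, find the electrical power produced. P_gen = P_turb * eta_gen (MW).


P_gen = 157.3 * 0.98 = 154.1540 MW


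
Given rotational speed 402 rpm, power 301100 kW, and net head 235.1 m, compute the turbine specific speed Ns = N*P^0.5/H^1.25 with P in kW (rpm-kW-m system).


Ns = 402 * 301100^0.5 / 235.1^1.25 = 239.6159


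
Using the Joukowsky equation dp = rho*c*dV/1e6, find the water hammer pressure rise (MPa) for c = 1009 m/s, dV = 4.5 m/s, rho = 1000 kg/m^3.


dp = 1000 * 1009 * 4.5 / 1e6 = 4.5405 MPa


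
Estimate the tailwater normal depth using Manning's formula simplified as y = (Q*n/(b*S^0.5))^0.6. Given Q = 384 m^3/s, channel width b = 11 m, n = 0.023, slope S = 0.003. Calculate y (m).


y = (384 * 0.023 / (11 * 0.003^0.5))^0.6 = 5.0080 m


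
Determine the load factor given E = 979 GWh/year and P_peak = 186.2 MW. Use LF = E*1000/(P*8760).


LF = 979 * 1000 / (186.2 * 8760) = 0.6002


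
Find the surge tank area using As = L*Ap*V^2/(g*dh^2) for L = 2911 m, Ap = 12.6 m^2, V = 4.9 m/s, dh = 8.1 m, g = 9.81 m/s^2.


As = 2911 * 12.6 * 4.9^2 / (9.81 * 8.1^2) = 1368.2513 m^2


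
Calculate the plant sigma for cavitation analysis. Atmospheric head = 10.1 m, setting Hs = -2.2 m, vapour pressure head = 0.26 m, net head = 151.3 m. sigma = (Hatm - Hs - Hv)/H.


sigma = (10.1 - (-2.2) - 0.26) / 151.3 = 0.0796


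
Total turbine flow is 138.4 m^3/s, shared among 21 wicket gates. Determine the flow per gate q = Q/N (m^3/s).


q = 138.4 / 21 = 6.5905 m^3/s


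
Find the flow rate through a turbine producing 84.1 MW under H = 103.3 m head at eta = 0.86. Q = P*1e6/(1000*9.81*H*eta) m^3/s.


Q = 84.1 * 1e6 / (1000 * 9.81 * 103.3 * 0.86) = 96.5002 m^3/s


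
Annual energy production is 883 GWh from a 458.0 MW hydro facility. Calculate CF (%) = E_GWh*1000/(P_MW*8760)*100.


CF = 883 * 1000 / (458.0 * 8760) * 100 = 22.0085 %


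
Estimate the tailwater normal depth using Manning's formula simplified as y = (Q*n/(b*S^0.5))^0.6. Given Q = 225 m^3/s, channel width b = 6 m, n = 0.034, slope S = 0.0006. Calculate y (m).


y = (225 * 0.034 / (6 * 0.0006^0.5))^0.6 = 10.7118 m


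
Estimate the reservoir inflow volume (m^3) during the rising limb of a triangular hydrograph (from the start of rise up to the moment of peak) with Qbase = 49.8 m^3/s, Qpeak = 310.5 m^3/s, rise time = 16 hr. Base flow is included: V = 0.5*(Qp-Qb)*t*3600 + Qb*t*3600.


V = 0.5*(310.5 - 49.8)*16*3600 + 49.8*16*3600 = 1.0377e+07 m^3


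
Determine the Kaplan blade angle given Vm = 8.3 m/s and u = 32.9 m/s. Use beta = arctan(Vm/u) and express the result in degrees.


beta = arctan(8.3 / 32.9) = 14.1591 degrees


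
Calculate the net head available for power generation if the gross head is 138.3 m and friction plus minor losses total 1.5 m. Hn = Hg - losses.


Hn = 138.3 - 1.5 = 136.8000 m


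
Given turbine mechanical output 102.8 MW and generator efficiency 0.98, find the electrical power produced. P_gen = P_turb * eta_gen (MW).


P_gen = 102.8 * 0.98 = 100.7440 MW


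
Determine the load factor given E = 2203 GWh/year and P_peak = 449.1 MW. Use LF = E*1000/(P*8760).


LF = 2203 * 1000 / (449.1 * 8760) = 0.5600


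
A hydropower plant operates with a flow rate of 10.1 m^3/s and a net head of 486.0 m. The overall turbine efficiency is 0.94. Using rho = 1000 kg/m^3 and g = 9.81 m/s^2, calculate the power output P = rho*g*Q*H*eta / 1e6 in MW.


P = 1000 * 9.81 * 10.1 * 486.0 * 0.94 / 1e6 = 45.2642 MW


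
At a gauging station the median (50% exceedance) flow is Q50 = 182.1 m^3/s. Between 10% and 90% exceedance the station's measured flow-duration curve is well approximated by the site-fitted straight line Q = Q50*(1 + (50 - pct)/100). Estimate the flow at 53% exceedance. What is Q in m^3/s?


Q = 182.1 * (1 + (50 - 53)/100) = 176.6370 m^3/s


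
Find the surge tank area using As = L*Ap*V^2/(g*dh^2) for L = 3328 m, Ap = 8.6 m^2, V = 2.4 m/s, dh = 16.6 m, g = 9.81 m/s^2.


As = 3328 * 8.6 * 2.4^2 / (9.81 * 16.6^2) = 60.9844 m^2


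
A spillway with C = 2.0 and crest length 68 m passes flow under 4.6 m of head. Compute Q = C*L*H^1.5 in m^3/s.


Q = 2.0 * 68 * 4.6^1.5 = 1341.7625 m^3/s


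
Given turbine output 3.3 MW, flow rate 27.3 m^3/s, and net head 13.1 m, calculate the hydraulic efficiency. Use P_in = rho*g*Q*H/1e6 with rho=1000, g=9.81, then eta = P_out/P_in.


P_in = 1000 * 9.81 * 27.3 * 13.1 / 1e6 = 3.5084 MW
eta = 3.3 / 3.5084 = 0.9406


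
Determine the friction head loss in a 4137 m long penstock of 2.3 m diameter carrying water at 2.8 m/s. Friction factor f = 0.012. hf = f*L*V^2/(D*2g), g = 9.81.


hf = 0.012 * 4137 * 2.8^2 / (2.3 * 2 * 9.81) = 8.6249 m


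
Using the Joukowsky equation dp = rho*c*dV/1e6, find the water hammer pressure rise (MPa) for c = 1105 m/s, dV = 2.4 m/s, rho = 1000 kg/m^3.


dp = 1000 * 1105 * 2.4 / 1e6 = 2.6520 MPa


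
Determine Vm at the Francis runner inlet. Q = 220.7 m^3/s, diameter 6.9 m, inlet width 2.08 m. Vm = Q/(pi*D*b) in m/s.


Vm = 220.7 / (pi * 6.9 * 2.08) = 4.8949 m/s


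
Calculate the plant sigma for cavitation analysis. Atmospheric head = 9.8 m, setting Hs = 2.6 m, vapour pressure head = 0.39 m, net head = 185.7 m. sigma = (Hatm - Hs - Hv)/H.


sigma = (9.8 - 2.6 - 0.39) / 185.7 = 0.0367


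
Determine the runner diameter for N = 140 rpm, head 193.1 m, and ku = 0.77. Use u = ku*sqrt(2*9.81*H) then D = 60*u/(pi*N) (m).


u = 0.77 * sqrt(2*9.81*193.1) = 47.3949 m/s
D = 60 * 47.3949 / (pi * 140) = 6.4655 m


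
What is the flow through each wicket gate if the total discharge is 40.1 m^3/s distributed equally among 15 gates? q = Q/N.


q = 40.1 / 15 = 2.6733 m^3/s


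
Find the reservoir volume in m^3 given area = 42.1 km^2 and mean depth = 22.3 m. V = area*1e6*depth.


V = 42.1 * 1e6 * 22.3 = 9.3883e+08 m^3


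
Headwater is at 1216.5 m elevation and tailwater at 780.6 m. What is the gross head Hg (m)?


Hg = 1216.5 - 780.6 = 435.9000 m


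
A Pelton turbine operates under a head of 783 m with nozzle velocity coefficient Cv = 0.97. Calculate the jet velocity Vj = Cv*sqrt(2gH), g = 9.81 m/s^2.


Vj = 0.97 * sqrt(2*9.81*783) = 120.2270 m/s


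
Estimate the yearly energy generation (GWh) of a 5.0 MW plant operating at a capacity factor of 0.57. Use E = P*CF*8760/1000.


E = 5.0 * 0.57 * 8760 / 1000 = 24.9660 GWh


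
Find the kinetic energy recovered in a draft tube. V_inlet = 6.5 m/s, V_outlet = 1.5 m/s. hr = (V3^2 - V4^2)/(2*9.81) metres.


hr = (6.5^2 - 1.5^2) / (2*9.81) = 2.0387 m


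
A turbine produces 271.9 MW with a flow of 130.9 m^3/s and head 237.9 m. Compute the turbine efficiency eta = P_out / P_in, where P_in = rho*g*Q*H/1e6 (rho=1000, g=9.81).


P_in = 1000 * 9.81 * 130.9 * 237.9 / 1e6 = 305.4943 MW
eta = 271.9 / 305.4943 = 0.8900


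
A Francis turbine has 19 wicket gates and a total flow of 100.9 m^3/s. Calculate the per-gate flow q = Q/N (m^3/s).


q = 100.9 / 19 = 5.3105 m^3/s


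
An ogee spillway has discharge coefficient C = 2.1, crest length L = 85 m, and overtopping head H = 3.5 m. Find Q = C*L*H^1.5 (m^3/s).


Q = 2.1 * 85 * 3.5^1.5 = 1168.8002 m^3/s


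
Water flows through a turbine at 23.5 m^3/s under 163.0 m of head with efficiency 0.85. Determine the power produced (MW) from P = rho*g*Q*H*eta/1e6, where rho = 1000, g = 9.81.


P = 1000 * 9.81 * 23.5 * 163.0 * 0.85 / 1e6 = 31.9406 MW


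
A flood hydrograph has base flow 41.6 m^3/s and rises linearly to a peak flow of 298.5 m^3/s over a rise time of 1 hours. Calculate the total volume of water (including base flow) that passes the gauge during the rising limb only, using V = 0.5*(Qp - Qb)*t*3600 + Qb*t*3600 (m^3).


V = 0.5*(298.5 - 41.6)*1*3600 + 41.6*1*3600 = 612180.0000 m^3


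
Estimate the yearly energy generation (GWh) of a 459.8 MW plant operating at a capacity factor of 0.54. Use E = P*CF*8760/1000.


E = 459.8 * 0.54 * 8760 / 1000 = 2175.0379 GWh


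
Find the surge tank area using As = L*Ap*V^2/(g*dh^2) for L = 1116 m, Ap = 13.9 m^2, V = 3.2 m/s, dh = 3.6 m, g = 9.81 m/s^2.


As = 1116 * 13.9 * 3.2^2 / (9.81 * 3.6^2) = 1249.4099 m^2


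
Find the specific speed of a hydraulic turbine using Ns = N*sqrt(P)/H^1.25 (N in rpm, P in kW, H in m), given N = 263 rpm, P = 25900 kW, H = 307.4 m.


Ns = 263 * 25900^0.5 / 307.4^1.25 = 32.8833


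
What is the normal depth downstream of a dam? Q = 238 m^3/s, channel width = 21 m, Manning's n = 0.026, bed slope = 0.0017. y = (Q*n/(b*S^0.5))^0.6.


y = (238 * 0.026 / (21 * 0.0017^0.5))^0.6 = 3.2543 m


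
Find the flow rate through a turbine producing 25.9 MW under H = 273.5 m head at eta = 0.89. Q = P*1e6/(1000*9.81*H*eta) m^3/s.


Q = 25.9 * 1e6 / (1000 * 9.81 * 273.5 * 0.89) = 10.8463 m^3/s


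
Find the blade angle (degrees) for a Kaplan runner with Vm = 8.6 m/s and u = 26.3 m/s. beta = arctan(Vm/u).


beta = arctan(8.6 / 26.3) = 18.1075 degrees


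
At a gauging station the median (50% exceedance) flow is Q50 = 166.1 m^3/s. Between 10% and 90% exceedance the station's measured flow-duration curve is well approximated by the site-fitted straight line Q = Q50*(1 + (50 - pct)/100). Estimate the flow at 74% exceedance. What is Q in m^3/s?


Q = 166.1 * (1 + (50 - 74)/100) = 126.2360 m^3/s


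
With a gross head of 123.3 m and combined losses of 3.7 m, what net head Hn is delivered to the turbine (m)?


Hn = 123.3 - 3.7 = 119.6000 m


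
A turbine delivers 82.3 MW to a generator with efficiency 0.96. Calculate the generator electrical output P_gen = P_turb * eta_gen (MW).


P_gen = 82.3 * 0.96 = 79.0080 MW


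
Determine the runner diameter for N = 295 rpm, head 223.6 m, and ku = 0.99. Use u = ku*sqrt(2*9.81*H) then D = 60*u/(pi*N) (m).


u = 0.99 * sqrt(2*9.81*223.6) = 65.5723 m/s
D = 60 * 65.5723 / (pi * 295) = 4.2452 m


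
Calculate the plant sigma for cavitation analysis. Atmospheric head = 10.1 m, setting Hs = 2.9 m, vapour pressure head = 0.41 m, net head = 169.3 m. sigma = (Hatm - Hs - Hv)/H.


sigma = (10.1 - 2.9 - 0.41) / 169.3 = 0.0401


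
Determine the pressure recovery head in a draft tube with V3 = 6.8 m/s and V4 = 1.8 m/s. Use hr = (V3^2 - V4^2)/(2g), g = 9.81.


hr = (6.8^2 - 1.8^2) / (2*9.81) = 2.1916 m


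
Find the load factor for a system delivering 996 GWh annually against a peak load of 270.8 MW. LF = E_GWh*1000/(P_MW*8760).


LF = 996 * 1000 / (270.8 * 8760) = 0.4199


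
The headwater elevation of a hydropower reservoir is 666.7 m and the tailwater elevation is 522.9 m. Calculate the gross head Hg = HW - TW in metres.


Hg = 666.7 - 522.9 = 143.8000 m


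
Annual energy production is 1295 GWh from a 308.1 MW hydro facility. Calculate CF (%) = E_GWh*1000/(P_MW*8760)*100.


CF = 1295 * 1000 / (308.1 * 8760) * 100 = 47.9815 %


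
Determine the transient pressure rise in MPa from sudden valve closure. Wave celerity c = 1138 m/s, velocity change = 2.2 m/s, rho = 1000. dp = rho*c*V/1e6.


dp = 1000 * 1138 * 2.2 / 1e6 = 2.5036 MPa


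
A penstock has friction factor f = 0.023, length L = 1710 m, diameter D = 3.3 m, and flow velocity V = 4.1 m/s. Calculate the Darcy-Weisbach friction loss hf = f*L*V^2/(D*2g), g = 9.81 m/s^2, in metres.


hf = 0.023 * 1710 * 4.1^2 / (3.3 * 2 * 9.81) = 10.2112 m


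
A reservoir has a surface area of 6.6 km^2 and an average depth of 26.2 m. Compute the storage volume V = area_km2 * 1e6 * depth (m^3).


V = 6.6 * 1e6 * 26.2 = 1.7292e+08 m^3


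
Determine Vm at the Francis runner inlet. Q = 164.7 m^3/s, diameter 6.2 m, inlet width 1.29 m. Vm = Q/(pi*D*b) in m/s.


Vm = 164.7 / (pi * 6.2 * 1.29) = 6.5548 m/s


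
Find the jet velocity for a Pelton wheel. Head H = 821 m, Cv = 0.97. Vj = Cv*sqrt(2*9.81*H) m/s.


Vj = 0.97 * sqrt(2*9.81*821) = 123.1099 m/s


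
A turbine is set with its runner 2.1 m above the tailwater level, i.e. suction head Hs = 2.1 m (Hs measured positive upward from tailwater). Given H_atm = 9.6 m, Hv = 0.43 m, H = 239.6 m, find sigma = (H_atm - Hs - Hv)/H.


sigma = (9.6 - 2.1 - 0.43) / 239.6 = 0.0295


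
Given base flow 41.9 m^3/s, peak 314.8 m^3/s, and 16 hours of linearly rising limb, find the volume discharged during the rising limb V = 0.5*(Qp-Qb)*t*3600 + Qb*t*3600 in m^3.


V = 0.5*(314.8 - 41.9)*16*3600 + 41.9*16*3600 = 1.0273e+07 m^3


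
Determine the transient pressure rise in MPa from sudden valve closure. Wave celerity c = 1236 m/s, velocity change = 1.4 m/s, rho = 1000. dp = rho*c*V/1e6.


dp = 1000 * 1236 * 1.4 / 1e6 = 1.7304 MPa


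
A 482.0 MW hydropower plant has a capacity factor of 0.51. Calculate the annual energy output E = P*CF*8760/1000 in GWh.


E = 482.0 * 0.51 * 8760 / 1000 = 2153.3832 GWh


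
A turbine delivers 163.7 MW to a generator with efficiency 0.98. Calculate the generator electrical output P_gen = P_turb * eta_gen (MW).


P_gen = 163.7 * 0.98 = 160.4260 MW


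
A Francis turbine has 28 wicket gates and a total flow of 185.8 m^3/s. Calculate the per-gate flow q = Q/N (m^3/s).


q = 185.8 / 28 = 6.6357 m^3/s


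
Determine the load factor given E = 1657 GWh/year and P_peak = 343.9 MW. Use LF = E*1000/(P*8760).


LF = 1657 * 1000 / (343.9 * 8760) = 0.5500


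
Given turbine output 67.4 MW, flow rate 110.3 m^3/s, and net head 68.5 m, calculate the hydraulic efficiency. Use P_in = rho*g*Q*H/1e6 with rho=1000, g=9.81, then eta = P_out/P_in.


P_in = 1000 * 9.81 * 110.3 * 68.5 / 1e6 = 74.1199 MW
eta = 67.4 / 74.1199 = 0.9093


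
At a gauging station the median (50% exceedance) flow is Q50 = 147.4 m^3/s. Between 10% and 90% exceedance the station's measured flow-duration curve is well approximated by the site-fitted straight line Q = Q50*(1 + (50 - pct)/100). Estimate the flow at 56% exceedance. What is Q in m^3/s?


Q = 147.4 * (1 + (50 - 56)/100) = 138.5560 m^3/s


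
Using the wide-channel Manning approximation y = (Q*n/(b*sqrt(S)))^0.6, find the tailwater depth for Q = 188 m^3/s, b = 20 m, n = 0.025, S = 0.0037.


y = (188 * 0.025 / (20 * 0.0037^0.5))^0.6 = 2.2500 m


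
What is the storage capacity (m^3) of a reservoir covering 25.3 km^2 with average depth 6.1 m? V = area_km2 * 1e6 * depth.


V = 25.3 * 1e6 * 6.1 = 1.5433e+08 m^3


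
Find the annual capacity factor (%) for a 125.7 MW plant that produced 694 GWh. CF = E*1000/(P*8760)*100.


CF = 694 * 1000 / (125.7 * 8760) * 100 = 63.0260 %


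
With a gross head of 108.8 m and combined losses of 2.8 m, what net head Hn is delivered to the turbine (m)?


Hn = 108.8 - 2.8 = 106.0000 m


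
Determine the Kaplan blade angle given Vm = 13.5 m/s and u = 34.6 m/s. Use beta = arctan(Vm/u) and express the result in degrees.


beta = arctan(13.5 / 34.6) = 21.3144 degrees


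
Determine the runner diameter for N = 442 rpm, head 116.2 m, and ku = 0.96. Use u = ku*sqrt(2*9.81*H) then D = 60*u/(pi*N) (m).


u = 0.96 * sqrt(2*9.81*116.2) = 45.8378 m/s
D = 60 * 45.8378 / (pi * 442) = 1.9806 m


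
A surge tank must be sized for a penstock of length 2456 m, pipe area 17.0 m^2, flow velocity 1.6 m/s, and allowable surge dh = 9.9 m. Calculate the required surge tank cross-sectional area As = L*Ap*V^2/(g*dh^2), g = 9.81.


As = 2456 * 17.0 * 1.6^2 / (9.81 * 9.9^2) = 111.1675 m^2


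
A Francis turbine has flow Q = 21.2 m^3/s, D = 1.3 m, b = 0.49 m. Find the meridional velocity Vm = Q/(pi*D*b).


Vm = 21.2 / (pi * 1.3 * 0.49) = 10.5937 m/s


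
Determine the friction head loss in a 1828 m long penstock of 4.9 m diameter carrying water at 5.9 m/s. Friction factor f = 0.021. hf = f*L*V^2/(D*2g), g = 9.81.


hf = 0.021 * 1828 * 5.9^2 / (4.9 * 2 * 9.81) = 13.8997 m


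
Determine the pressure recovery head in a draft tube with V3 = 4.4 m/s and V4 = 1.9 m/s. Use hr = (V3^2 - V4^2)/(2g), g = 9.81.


hr = (4.4^2 - 1.9^2) / (2*9.81) = 0.8028 m


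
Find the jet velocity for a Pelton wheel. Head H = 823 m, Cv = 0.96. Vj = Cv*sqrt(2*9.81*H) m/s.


Vj = 0.96 * sqrt(2*9.81*823) = 121.9890 m/s


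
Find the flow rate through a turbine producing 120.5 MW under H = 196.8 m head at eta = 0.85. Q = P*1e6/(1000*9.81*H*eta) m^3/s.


Q = 120.5 * 1e6 / (1000 * 9.81 * 196.8 * 0.85) = 73.4301 m^3/s


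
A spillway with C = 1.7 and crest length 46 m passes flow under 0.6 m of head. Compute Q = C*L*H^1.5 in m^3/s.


Q = 1.7 * 46 * 0.6^1.5 = 36.3441 m^3/s


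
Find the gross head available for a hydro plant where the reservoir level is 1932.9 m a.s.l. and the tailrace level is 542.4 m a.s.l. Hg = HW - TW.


Hg = 1932.9 - 542.4 = 1390.5000 m


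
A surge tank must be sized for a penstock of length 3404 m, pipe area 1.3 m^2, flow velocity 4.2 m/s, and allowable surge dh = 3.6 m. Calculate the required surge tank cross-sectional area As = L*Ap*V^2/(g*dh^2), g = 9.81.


As = 3404 * 1.3 * 4.2^2 / (9.81 * 3.6^2) = 613.9846 m^2


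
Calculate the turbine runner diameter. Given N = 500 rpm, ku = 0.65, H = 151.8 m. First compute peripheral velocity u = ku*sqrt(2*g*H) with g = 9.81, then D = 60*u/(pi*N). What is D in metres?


u = 0.65 * sqrt(2*9.81*151.8) = 35.4731 m/s
D = 60 * 35.4731 / (pi * 500) = 1.3550 m


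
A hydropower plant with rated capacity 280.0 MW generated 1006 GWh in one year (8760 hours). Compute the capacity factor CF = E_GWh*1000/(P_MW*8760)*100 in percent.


CF = 1006 * 1000 / (280.0 * 8760) * 100 = 41.0144 %


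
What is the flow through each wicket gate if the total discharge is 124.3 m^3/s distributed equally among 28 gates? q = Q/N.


q = 124.3 / 28 = 4.4393 m^3/s


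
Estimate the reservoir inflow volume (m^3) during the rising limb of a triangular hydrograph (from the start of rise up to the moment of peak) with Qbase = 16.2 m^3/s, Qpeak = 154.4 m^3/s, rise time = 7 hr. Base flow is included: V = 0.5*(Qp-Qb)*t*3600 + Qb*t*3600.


V = 0.5*(154.4 - 16.2)*7*3600 + 16.2*7*3600 = 2.1496e+06 m^3


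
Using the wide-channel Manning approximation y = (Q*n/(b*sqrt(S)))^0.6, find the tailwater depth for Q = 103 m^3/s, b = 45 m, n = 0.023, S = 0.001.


y = (103 * 0.023 / (45 * 0.001^0.5))^0.6 = 1.3577 m


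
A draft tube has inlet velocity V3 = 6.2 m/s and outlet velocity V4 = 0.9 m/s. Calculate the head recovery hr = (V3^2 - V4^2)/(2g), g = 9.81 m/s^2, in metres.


hr = (6.2^2 - 0.9^2) / (2*9.81) = 1.9179 m


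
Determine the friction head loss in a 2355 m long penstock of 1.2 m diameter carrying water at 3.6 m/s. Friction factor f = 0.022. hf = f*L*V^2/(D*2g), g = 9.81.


hf = 0.022 * 2355 * 3.6^2 / (1.2 * 2 * 9.81) = 28.5193 m


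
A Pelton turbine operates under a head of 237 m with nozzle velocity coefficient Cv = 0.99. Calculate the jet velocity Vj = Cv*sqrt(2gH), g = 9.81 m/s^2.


Vj = 0.99 * sqrt(2*9.81*237) = 67.5086 m/s


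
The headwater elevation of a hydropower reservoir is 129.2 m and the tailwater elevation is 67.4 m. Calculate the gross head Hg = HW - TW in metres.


Hg = 129.2 - 67.4 = 61.8000 m


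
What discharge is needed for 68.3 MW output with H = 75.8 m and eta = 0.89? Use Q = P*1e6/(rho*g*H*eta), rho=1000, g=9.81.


Q = 68.3 * 1e6 / (1000 * 9.81 * 75.8 * 0.89) = 103.2030 m^3/s


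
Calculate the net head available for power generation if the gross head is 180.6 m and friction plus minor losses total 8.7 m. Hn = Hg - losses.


Hn = 180.6 - 8.7 = 171.9000 m


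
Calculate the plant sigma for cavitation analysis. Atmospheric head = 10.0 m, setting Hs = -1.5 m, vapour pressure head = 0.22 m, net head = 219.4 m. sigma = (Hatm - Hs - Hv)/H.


sigma = (10.0 - (-1.5) - 0.22) / 219.4 = 0.0514


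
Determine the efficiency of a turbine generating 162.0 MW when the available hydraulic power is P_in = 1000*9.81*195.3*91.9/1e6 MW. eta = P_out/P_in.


P_in = 1000 * 9.81 * 195.3 * 91.9 / 1e6 = 176.0706 MW
eta = 162.0 / 176.0706 = 0.9201


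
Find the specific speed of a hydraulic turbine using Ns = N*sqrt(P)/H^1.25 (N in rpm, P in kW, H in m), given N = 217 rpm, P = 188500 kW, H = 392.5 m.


Ns = 217 * 188500^0.5 / 392.5^1.25 = 53.9282


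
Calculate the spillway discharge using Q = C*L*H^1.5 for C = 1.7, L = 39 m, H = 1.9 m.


Q = 1.7 * 39 * 1.9^1.5 = 173.6377 m^3/s


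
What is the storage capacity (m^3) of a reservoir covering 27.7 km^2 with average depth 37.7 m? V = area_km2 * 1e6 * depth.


V = 27.7 * 1e6 * 37.7 = 1.0443e+09 m^3


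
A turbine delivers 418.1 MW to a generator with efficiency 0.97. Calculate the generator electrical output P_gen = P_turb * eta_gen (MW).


P_gen = 418.1 * 0.97 = 405.5570 MW


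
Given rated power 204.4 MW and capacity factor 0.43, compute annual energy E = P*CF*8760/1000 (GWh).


E = 204.4 * 0.43 * 8760 / 1000 = 769.9339 GWh


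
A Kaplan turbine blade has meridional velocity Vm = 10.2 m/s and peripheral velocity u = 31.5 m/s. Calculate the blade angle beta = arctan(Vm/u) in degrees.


beta = arctan(10.2 / 31.5) = 17.9424 degrees


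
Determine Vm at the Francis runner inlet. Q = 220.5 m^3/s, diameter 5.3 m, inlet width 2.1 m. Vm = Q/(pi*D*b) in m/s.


Vm = 220.5 / (pi * 5.3 * 2.1) = 6.3061 m/s


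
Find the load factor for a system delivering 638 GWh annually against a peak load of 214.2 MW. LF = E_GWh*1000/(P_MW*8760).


LF = 638 * 1000 / (214.2 * 8760) = 0.3400


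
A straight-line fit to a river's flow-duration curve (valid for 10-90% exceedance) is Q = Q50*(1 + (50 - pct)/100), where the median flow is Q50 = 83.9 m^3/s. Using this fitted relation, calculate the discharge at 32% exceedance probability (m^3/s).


Q = 83.9 * (1 + (50 - 32)/100) = 99.0020 m^3/s


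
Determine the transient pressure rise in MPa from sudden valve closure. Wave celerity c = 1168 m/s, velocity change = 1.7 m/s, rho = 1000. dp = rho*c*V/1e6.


dp = 1000 * 1168 * 1.7 / 1e6 = 1.9856 MPa


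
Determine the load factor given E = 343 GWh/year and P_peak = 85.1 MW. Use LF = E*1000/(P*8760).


LF = 343 * 1000 / (85.1 * 8760) = 0.4601


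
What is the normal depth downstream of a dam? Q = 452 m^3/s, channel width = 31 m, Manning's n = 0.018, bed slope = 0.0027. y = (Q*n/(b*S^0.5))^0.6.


y = (452 * 0.018 / (31 * 0.0027^0.5))^0.6 = 2.6425 m


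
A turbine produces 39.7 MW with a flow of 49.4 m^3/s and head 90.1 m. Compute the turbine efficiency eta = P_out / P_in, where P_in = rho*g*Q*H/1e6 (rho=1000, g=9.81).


P_in = 1000 * 9.81 * 49.4 * 90.1 / 1e6 = 43.6637 MW
eta = 39.7 / 43.6637 = 0.9092


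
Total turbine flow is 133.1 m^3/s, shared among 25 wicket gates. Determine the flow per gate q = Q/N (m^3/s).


q = 133.1 / 25 = 5.3240 m^3/s


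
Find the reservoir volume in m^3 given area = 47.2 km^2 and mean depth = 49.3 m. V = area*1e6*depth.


V = 47.2 * 1e6 * 49.3 = 2.3270e+09 m^3


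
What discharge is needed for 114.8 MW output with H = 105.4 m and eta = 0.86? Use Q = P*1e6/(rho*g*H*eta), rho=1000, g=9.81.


Q = 114.8 * 1e6 / (1000 * 9.81 * 105.4 * 0.86) = 129.1023 m^3/s


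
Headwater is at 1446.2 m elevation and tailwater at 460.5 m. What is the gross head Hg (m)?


Hg = 1446.2 - 460.5 = 985.7000 m


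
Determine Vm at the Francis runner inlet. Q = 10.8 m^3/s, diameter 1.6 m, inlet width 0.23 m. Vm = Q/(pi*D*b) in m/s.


Vm = 10.8 / (pi * 1.6 * 0.23) = 9.3417 m/s


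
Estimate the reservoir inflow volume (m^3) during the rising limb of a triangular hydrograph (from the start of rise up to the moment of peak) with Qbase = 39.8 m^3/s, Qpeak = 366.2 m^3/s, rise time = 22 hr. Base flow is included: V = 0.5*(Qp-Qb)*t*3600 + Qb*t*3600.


V = 0.5*(366.2 - 39.8)*22*3600 + 39.8*22*3600 = 1.6078e+07 m^3


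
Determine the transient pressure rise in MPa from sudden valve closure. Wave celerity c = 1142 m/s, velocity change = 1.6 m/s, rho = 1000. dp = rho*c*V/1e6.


dp = 1000 * 1142 * 1.6 / 1e6 = 1.8272 MPa


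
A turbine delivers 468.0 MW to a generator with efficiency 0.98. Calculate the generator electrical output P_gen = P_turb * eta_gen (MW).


P_gen = 468.0 * 0.98 = 458.6400 MW


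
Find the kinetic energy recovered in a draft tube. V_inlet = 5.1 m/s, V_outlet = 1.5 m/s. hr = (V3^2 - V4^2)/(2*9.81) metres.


hr = (5.1^2 - 1.5^2) / (2*9.81) = 1.2110 m


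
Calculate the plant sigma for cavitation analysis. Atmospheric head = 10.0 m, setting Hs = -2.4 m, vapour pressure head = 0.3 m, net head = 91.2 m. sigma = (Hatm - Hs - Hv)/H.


sigma = (10.0 - (-2.4) - 0.3) / 91.2 = 0.1327


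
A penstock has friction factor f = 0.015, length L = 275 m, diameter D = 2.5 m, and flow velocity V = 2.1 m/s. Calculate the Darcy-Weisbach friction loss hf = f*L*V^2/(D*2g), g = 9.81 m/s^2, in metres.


hf = 0.015 * 275 * 2.1^2 / (2.5 * 2 * 9.81) = 0.3709 m


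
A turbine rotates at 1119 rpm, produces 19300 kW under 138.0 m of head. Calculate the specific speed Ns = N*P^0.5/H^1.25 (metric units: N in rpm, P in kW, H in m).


Ns = 1119 * 19300^0.5 / 138.0^1.25 = 328.6699


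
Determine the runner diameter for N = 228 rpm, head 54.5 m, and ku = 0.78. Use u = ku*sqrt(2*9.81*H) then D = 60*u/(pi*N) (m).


u = 0.78 * sqrt(2*9.81*54.5) = 25.5060 m/s
D = 60 * 25.5060 / (pi * 228) = 2.1365 m


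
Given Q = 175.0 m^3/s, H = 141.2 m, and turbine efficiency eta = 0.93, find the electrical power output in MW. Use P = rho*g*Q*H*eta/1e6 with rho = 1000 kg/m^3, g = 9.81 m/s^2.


P = 1000 * 9.81 * 175.0 * 141.2 * 0.93 / 1e6 = 225.4367 MW


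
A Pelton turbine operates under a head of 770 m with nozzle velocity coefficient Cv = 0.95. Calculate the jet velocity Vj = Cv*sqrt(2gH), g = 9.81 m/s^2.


Vj = 0.95 * sqrt(2*9.81*770) = 116.7666 m/s


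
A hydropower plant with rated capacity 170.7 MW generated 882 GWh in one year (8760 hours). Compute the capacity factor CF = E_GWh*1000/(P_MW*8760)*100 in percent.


CF = 882 * 1000 / (170.7 * 8760) * 100 = 58.9836 %


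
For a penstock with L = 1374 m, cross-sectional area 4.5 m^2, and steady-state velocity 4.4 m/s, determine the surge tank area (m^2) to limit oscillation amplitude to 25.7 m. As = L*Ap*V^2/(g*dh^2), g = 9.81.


As = 1374 * 4.5 * 4.4^2 / (9.81 * 25.7^2) = 18.4744 m^2


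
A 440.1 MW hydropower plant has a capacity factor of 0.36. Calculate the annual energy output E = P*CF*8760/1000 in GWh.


E = 440.1 * 0.36 * 8760 / 1000 = 1387.8994 GWh


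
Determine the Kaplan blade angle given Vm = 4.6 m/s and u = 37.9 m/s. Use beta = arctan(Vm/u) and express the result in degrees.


beta = arctan(4.6 / 37.9) = 6.9203 degrees


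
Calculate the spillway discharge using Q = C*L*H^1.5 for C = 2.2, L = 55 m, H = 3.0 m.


Q = 2.2 * 55 * 3.0^1.5 = 628.7344 m^3/s


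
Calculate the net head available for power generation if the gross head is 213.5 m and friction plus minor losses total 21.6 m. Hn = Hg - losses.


Hn = 213.5 - 21.6 = 191.9000 m


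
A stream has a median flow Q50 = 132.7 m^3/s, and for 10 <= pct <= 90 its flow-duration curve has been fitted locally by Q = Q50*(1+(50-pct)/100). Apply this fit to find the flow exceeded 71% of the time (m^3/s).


Q = 132.7 * (1 + (50 - 71)/100) = 104.8330 m^3/s


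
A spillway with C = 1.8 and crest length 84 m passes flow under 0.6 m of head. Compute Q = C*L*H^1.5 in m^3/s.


Q = 1.8 * 84 * 0.6^1.5 = 70.2714 m^3/s


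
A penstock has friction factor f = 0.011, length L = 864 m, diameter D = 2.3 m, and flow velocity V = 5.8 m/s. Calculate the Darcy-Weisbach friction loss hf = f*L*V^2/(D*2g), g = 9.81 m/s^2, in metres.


hf = 0.011 * 864 * 5.8^2 / (2.3 * 2 * 9.81) = 7.0849 m


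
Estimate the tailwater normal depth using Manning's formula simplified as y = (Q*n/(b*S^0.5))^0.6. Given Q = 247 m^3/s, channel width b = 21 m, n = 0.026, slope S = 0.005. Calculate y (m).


y = (247 * 0.026 / (21 * 0.005^0.5))^0.6 = 2.4076 m


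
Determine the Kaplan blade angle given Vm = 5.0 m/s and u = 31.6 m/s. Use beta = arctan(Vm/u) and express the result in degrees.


beta = arctan(5.0 / 31.6) = 8.9912 degrees


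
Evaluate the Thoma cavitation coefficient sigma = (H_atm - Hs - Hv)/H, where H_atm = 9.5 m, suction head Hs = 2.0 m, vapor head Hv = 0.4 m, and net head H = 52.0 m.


sigma = (9.5 - 2.0 - 0.4) / 52.0 = 0.1365


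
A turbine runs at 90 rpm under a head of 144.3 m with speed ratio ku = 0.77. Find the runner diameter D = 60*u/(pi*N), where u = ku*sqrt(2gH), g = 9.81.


u = 0.77 * sqrt(2*9.81*144.3) = 40.9707 m/s
D = 60 * 40.9707 / (pi * 90) = 8.6943 m
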